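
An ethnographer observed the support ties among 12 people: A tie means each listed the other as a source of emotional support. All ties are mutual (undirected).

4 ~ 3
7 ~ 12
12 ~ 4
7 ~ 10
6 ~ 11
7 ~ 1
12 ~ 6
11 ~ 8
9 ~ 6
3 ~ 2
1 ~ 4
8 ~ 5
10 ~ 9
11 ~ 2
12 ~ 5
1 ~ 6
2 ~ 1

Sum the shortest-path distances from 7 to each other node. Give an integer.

22

Distances from 7: 1:1, 2:2, 3:3, 4:2, 5:2, 6:2, 8:3, 9:2, 10:1, 11:3, 12:1.
Sum = 1 + 2 + 3 + 2 + 2 + 2 + 3 + 2 + 1 + 3 + 1 = 22.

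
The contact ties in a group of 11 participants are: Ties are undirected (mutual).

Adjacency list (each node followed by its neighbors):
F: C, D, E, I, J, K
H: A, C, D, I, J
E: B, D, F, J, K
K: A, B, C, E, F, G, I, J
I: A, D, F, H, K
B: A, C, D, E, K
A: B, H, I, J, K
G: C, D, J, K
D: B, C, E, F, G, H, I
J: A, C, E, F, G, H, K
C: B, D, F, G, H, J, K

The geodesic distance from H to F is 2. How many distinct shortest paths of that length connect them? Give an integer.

The shortest distance is 2. The length-2 paths are: H–I–F; H–D–F; H–C–F; H–J–F.
That gives 4 distinct shortest paths.

4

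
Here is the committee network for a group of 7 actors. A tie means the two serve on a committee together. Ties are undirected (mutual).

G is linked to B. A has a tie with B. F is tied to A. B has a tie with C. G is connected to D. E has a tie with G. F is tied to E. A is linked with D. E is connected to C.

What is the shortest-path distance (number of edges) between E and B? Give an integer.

One shortest route is E – C – B, which uses 2 edges, and E and B are not directly tied, so nothing shorter exists. So d(E,B) = 2.

2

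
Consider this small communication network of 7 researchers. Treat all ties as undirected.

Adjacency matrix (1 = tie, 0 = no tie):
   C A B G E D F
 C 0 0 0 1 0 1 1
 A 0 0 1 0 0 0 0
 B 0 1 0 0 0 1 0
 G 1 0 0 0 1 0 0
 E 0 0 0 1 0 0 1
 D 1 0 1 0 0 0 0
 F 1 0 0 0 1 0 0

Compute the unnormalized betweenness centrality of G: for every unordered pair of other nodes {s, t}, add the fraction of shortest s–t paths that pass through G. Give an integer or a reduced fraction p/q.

2

Pairs whose geodesics pass through G — C–E: 1/2; A–E: 1/2; B–E: 1/2; E–D: 1/2.
All other pairs contribute 0.
Summing the contributions gives betweenness(G) = 2.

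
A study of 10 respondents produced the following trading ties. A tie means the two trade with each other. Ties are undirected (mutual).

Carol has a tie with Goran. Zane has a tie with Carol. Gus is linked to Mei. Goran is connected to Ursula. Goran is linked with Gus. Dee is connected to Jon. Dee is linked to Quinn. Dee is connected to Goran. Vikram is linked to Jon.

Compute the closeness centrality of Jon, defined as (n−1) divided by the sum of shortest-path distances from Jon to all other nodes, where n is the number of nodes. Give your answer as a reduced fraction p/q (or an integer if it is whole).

Distances from Jon: Carol:3, Dee:1, Goran:2, Gus:3, Mei:4, Quinn:2, Ursula:3, Vikram:1, Zane:4. Sum = 23.
n = 10, so closeness = 9/23.

9/23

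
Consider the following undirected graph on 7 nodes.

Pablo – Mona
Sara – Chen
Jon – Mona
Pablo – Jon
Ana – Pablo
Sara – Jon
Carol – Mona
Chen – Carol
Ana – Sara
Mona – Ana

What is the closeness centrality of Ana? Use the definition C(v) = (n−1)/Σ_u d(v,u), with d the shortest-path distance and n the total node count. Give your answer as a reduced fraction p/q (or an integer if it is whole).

2/3

Distances from Ana: Carol:2, Chen:2, Jon:2, Mona:1, Pablo:1, Sara:1. Sum = 9.
n = 7, so closeness = 6/9 = 2/3.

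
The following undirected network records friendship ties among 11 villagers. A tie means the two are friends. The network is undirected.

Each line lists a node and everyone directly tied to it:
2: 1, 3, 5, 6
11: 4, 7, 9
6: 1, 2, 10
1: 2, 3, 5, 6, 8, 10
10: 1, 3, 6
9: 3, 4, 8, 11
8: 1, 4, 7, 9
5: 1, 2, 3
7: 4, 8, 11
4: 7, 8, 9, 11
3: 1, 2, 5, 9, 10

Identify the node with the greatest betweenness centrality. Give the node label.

Unnormalized betweenness of each node: 1:169/12, 2:5/4, 3:31/3, 4:4/3, 5:0, 6:1/3, 7:3/4, 8:34/3, 9:37/4, 10:3/4, 11:7/12.
1 has the largest value, 169/12, making it the main broker — the node through which the most shortest paths run.

1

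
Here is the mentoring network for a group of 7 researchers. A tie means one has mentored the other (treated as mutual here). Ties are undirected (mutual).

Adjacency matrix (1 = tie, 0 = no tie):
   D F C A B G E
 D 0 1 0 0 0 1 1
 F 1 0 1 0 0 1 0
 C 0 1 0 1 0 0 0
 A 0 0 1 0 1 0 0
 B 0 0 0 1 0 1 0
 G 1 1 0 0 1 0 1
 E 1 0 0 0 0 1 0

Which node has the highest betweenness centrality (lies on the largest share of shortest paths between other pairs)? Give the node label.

Unnormalized betweenness of each node: A:1, B:5/2, C:3/2, D:1, E:0, F:7/2, G:11/2.
G has the largest value, 11/2, making it the main broker — the node through which the most shortest paths run.

G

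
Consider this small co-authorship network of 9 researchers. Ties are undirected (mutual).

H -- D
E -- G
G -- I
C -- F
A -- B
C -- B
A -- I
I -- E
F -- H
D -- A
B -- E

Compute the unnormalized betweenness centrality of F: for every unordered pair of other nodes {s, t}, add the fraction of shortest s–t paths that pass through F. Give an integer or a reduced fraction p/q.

7/3

Pairs whose geodesics pass through F — E–H: 1/3; D–C: 1/2; H–C: 1; H–B: 1/2.
All other pairs contribute 0.
Summing the contributions gives betweenness(F) = 7/3.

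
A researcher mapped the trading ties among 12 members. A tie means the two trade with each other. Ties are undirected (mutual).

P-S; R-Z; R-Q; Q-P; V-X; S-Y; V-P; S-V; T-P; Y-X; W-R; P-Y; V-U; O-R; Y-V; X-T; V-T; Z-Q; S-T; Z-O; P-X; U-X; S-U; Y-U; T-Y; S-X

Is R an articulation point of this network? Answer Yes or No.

Yes

Removing R leaves {W} with no path to {O, P, Q, S, T, U, V, X, Y, and Z}, so the network splits into 2 components. R is a cut vertex.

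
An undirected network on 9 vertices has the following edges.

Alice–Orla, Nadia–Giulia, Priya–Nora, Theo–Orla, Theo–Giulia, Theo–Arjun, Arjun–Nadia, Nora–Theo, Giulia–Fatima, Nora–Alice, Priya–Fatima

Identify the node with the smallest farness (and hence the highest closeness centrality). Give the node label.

Farness (sum of distances to all others) for each node — Alice:19, Arjun:17, Fatima:17, Giulia:14, Nadia:19, Nora:14, Orla:17, Priya:17, Theo:12.
The smallest farness is 12, for Theo, so Theo has the highest closeness.

Theo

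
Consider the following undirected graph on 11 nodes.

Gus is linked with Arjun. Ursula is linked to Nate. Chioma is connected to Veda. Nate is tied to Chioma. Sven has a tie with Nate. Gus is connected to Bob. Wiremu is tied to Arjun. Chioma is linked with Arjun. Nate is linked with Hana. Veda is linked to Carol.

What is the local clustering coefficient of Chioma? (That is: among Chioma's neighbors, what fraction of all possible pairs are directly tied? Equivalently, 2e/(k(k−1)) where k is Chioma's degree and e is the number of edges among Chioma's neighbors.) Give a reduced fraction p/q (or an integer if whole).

Chioma's neighbors: Arjun, Nate, and Veda (k = 3).
Possible neighbor pairs: C(3,2) = 3. Edges among them: none → e = 0.
Clustering(Chioma) = 0/3 = 0.

0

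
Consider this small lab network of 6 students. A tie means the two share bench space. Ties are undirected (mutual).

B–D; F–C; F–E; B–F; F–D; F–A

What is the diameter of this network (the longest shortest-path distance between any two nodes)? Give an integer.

2

Eccentricity of each node (its greatest distance to any other): A:2, B:2, C:2, D:2, E:2, F:1.
The maximum eccentricity is 2, realized for instance by the pair E–C via E – F – C. So the diameter is 2.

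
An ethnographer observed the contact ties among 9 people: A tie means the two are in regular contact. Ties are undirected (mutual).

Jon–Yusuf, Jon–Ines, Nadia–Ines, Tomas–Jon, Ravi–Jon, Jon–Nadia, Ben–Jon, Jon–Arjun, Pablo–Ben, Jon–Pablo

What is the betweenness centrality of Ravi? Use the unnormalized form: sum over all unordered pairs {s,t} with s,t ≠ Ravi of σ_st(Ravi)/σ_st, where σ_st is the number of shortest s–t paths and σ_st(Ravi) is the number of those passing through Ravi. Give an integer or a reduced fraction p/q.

0

No shortest path between any pair of other nodes passes through Ravi.
Summing the contributions gives betweenness(Ravi) = 0.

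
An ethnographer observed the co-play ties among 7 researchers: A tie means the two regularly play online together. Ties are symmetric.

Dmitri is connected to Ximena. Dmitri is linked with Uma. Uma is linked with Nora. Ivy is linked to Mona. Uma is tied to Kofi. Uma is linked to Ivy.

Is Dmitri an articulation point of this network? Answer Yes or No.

Removing Dmitri leaves {Ivy, Kofi, Mona, Nora, and Uma} with no path to {Ximena}, so the network splits into 2 components. Dmitri is a cut vertex.

Yes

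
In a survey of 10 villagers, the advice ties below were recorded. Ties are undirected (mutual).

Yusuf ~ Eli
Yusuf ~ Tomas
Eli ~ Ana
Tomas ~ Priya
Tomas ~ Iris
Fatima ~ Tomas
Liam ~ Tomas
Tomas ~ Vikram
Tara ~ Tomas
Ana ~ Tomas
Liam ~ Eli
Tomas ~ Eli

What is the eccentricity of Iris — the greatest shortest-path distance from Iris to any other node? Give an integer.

2

Distances from Iris: Ana:2, Eli:2, Fatima:2, Liam:2, Priya:2, Tara:2, Tomas:1, Vikram:2, Yusuf:2.
The largest is 2 (to Ana, Liam, Fatima, Priya, Tara, Eli, Vikram, and Yusuf), so the eccentricity of Iris is 2.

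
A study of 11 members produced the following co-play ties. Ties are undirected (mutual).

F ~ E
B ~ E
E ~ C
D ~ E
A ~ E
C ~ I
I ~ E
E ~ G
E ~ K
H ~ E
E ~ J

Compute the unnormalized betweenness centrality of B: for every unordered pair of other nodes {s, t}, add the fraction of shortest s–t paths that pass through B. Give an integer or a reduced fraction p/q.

No shortest path between any pair of other nodes passes through B.
Summing the contributions gives betweenness(B) = 0.

0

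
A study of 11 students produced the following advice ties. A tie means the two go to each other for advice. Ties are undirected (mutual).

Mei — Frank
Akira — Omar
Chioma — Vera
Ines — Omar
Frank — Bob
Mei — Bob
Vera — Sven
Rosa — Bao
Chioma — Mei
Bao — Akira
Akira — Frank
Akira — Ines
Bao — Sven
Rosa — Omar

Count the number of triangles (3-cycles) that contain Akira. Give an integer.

Akira's neighbors: Bao, Frank, Ines, and Omar.
Neighbor pairs that are themselves tied: Akira–Ines–Omar. Each forms one triangle with Akira, for 1 in total.

1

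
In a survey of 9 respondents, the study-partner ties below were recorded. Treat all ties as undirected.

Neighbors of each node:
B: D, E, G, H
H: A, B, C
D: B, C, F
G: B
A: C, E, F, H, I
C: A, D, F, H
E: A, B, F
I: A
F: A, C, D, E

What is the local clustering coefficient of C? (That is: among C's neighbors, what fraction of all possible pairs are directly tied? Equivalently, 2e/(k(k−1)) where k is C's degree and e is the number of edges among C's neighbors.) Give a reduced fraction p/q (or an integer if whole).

1/2

C's neighbors: A, D, F, and H (k = 4).
Possible neighbor pairs: C(4,2) = 6. Edges among them: A–F, A–H, D–F → e = 3.
Clustering(C) = 3/6 = 1/2.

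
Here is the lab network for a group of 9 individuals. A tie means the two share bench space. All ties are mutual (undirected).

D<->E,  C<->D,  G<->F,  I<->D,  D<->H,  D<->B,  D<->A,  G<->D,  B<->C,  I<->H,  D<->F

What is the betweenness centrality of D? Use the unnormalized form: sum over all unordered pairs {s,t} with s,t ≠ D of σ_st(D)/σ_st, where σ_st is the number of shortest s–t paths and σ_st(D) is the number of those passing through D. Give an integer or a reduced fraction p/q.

25

Pairs whose geodesics pass through D — H–F: 1; H–G: 1; H–A: 1; H–B: 1; H–E: 1; H–C: 1; F–A: 1; F–I: 1; F–B: 1; F–E: 1; F–C: 1; G–A: 1; G–I: 1; G–B: 1 … (+11 more pairs).
All other pairs contribute 0.
Summing the contributions gives betweenness(D) = 25.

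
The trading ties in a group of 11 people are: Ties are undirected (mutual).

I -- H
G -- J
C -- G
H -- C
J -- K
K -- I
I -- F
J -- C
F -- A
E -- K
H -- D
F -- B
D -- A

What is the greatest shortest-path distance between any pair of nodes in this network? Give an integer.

5

Eccentricity of each node (its greatest distance to any other): A:4, B:5, C:4, D:4, E:4, F:4, G:5, H:3, I:3, J:4, K:3.
The maximum eccentricity is 5, realized for instance by the pair B–G via B – F – I – H – C – G. So the diameter is 5.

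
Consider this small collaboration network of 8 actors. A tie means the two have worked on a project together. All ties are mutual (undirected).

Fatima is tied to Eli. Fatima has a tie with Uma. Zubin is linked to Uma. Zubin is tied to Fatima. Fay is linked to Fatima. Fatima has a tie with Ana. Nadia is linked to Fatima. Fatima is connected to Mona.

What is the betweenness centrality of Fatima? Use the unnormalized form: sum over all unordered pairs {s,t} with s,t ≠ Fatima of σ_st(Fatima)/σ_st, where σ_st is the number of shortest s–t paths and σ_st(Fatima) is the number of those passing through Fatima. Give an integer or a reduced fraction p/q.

20

Pairs whose geodesics pass through Fatima — Uma–Fay: 1; Uma–Eli: 1; Uma–Mona: 1; Uma–Ana: 1; Uma–Nadia: 1; Fay–Eli: 1; Fay–Mona: 1; Fay–Zubin: 1; Fay–Ana: 1; Fay–Nadia: 1; Eli–Mona: 1; Eli–Zubin: 1; Eli–Ana: 1; Eli–Nadia: 1 … (+6 more pairs).
All other pairs contribute 0.
Summing the contributions gives betweenness(Fatima) = 20.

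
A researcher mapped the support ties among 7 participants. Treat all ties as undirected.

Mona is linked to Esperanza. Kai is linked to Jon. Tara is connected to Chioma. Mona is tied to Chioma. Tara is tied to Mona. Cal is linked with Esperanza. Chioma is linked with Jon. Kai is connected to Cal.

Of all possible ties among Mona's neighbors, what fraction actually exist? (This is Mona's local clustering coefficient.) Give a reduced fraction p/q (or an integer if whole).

Mona's neighbors: Chioma, Esperanza, and Tara (k = 3).
Possible neighbor pairs: C(3,2) = 3. Edges among them: Chioma–Tara → e = 1.
Clustering(Mona) = 1/3.

1/3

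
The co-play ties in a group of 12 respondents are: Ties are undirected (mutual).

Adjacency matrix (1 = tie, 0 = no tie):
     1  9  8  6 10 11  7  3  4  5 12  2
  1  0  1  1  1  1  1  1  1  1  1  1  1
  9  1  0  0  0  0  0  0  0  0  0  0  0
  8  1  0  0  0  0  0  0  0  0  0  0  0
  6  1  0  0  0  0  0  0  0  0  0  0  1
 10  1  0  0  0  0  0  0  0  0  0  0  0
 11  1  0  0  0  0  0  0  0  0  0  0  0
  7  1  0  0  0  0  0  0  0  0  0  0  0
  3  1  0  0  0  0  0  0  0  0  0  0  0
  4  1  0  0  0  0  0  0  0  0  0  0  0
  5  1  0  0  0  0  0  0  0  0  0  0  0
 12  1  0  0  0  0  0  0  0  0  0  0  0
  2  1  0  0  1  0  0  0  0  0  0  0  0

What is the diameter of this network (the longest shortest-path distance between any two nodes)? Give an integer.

2

Eccentricity of each node (its greatest distance to any other): 1:1, 2:2, 3:2, 4:2, 5:2, 6:2, 7:2, 8:2, 9:2, 10:2, 11:2, 12:2.
The maximum eccentricity is 2, realized for instance by the pair 9–8 via 9 – 1 – 8. So the diameter is 2.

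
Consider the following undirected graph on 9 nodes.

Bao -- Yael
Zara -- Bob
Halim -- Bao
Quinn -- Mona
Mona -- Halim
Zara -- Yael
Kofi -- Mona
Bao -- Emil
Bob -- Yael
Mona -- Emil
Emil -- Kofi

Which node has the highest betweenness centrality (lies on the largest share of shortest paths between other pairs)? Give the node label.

Unnormalized betweenness of each node: Bao:31/2, Bob:0, Emil:8, Halim:4, Kofi:0, Mona:17/2, Quinn:0, Yael:12, Zara:0.
Bao has the largest value, 31/2, making it the main broker — the node through which the most shortest paths run.

Bao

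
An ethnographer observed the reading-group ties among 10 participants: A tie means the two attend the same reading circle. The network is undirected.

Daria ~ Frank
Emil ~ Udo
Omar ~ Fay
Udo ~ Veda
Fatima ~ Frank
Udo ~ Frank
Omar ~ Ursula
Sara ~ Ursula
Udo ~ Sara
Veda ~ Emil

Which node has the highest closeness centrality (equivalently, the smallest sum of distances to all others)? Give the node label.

Farness (sum of distances to all others) for each node — Daria:29, Emil:24, Fatima:29, Fay:37, Frank:21, Omar:29, Sara:19, Udo:17, Ursula:23, Veda:24.
The smallest farness is 17, for Udo, so Udo has the highest closeness.

Udo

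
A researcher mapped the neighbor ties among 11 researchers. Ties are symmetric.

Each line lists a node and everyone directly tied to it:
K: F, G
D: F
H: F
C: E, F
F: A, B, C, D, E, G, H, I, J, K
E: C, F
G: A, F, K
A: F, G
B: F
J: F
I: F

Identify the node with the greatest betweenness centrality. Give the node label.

Unnormalized betweenness of each node: A:0, B:0, C:0, D:0, E:0, F:83/2, G:1/2, H:0, I:0, J:0, K:0.
F has the largest value, 83/2, making it the main broker — the node through which the most shortest paths run.

F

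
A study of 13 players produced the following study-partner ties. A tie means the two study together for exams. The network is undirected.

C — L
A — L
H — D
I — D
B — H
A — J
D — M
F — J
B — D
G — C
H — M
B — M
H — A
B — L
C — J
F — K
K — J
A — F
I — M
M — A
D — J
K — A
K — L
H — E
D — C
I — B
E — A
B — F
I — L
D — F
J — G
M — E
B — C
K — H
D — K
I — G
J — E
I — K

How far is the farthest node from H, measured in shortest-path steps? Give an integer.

Distances from H: A:1, B:1, C:2, D:1, E:1, F:2, G:3, I:2, J:2, K:1, L:2, M:1.
The largest is 3 (to G), so the eccentricity of H is 3.

3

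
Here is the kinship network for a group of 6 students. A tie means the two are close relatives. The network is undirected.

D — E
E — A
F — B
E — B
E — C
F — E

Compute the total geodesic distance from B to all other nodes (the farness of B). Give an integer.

Distances from B: A:2, C:2, D:2, E:1, F:1.
Sum = 2 + 2 + 2 + 1 + 1 = 8.

8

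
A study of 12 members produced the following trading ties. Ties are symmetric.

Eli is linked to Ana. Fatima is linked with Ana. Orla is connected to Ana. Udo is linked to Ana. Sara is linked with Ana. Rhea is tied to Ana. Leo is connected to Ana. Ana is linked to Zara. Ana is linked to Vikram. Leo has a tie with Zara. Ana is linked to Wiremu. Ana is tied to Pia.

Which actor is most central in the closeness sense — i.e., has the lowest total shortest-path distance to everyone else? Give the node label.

Farness (sum of distances to all others) for each node — Ana:11, Eli:21, Fatima:21, Leo:20, Orla:21, Pia:21, Rhea:21, Sara:21, Udo:21, Vikram:21, Wiremu:21, Zara:20.
The smallest farness is 11, for Ana, so Ana has the highest closeness.

Ana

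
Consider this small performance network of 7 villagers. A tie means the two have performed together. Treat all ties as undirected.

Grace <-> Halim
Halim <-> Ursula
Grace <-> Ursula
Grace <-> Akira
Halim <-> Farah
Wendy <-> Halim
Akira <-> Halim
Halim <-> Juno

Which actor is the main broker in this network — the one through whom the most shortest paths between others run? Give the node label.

Unnormalized betweenness of each node: Akira:0, Farah:0, Grace:1/2, Halim:25/2, Juno:0, Ursula:0, Wendy:0.
Halim has the largest value, 25/2, making it the main broker — the node through which the most shortest paths run.

Halim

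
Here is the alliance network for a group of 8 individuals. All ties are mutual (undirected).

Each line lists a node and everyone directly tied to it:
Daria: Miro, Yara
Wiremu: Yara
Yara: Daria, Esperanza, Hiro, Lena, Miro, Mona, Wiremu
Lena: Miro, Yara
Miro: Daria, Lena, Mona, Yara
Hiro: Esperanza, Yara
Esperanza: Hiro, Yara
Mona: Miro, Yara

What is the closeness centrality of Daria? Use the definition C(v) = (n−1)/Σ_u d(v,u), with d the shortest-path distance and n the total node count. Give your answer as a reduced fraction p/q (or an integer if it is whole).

Distances from Daria: Esperanza:2, Hiro:2, Lena:2, Miro:1, Mona:2, Wiremu:2, Yara:1. Sum = 12.
n = 8, so closeness = 7/12.

7/12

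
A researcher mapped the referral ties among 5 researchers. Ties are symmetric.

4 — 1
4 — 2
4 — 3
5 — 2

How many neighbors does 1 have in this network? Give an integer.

1

1 is directly tied to 4. That is 1 neighbor, so the degree of 1 is 1.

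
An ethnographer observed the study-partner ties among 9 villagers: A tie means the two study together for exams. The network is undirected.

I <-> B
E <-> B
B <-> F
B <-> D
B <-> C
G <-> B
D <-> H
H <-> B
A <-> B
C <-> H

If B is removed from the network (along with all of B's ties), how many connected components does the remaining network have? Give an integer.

6

Without B, the remaining ties split the others into: {C, D, H}; {I}; {G}; {E}; {A}; {F}.
That's 6 separate components.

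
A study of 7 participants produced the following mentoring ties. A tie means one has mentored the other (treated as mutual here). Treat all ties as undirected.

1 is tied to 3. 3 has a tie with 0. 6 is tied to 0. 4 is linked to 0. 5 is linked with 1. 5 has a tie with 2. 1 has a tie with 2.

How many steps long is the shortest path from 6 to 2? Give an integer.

4

One shortest route is 6 – 0 – 3 – 1 – 2, which uses 4 edges, and at distance 3 from 6 we only reach {1}, which does not include 2. So d(6,2) = 4.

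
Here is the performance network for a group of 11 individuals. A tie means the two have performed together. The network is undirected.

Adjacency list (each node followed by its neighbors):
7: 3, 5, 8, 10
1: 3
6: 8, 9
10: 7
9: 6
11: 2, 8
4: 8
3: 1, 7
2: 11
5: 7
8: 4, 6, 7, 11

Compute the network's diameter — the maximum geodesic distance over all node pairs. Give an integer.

Eccentricity of each node (its greatest distance to any other): 1:5, 2:5, 3:4, 4:4, 5:4, 6:4, 7:3, 8:3, 9:5, 10:4, 11:4.
The maximum eccentricity is 5, realized for instance by the pair 9–1 via 9 – 6 – 8 – 7 – 3 – 1. So the diameter is 5.

5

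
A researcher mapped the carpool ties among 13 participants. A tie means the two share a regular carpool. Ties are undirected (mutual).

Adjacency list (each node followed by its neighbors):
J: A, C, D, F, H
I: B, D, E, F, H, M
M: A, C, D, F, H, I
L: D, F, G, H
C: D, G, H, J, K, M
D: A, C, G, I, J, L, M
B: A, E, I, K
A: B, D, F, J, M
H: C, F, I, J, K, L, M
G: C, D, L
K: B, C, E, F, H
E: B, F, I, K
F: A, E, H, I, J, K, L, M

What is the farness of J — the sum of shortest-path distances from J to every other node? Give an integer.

Distances from J: A:1, B:2, C:1, D:1, E:2, F:1, G:2, H:1, I:2, K:2, L:2, M:2.
Sum = 1 + 2 + 1 + 1 + 2 + 1 + 2 + 1 + 2 + 2 + 2 + 2 = 19.

19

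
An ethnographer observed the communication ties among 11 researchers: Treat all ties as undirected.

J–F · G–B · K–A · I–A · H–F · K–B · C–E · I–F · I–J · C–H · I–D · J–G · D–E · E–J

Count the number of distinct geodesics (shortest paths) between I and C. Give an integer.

3

The shortest distance is 3. The length-3 paths are: I–F–H–C; I–J–E–C; I–D–E–C.
That gives 3 distinct shortest paths.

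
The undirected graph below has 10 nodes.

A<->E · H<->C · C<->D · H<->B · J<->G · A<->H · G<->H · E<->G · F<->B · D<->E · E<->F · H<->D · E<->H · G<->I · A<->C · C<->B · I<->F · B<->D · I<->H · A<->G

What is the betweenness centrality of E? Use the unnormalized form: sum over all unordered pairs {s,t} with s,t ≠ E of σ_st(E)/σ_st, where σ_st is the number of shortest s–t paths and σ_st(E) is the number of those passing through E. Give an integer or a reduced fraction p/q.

Pairs whose geodesics pass through E — J–F: 1/2; J–D: 1/2; H–F: 1/3; A–F: 1; A–D: 1/3; F–D: 1/2; F–G: 1/2; D–G: 1/2.
All other pairs contribute 0.
Summing the contributions gives betweenness(E) = 25/6.

25/6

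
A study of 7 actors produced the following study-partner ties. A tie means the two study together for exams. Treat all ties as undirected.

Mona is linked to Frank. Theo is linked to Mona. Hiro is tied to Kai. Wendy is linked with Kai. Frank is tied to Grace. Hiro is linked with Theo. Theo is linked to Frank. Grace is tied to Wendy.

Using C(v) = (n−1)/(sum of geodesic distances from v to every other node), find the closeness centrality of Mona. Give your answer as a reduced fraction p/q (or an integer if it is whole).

1/2

Distances from Mona: Frank:1, Grace:2, Hiro:2, Kai:3, Theo:1, Wendy:3. Sum = 12.
n = 7, so closeness = 6/12 = 1/2.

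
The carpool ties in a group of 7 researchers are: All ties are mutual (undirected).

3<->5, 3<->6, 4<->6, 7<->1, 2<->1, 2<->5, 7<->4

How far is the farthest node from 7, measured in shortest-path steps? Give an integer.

3

Distances from 7: 1:1, 2:2, 3:3, 4:1, 5:3, 6:2.
The largest is 3 (to 3 and 5), so the eccentricity of 7 is 3.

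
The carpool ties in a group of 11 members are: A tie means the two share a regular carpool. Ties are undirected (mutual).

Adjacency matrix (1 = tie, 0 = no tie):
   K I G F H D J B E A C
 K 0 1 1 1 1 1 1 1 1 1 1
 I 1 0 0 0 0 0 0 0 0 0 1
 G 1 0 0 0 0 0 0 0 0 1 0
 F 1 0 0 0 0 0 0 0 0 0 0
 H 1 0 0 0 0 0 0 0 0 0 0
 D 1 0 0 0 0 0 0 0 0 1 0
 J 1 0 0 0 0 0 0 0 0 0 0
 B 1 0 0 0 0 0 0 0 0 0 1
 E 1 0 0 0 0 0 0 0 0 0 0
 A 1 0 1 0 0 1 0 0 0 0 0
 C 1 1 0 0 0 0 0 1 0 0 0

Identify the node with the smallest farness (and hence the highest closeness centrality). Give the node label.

K

Farness (sum of distances to all others) for each node — A:17, B:18, C:17, D:18, E:19, F:19, G:18, H:19, I:18, J:19, K:10.
The smallest farness is 10, for K, so K has the highest closeness.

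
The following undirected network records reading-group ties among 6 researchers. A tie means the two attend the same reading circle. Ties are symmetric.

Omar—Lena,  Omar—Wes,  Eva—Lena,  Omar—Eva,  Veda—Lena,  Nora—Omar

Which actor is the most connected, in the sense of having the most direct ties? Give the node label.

Degrees — Eva:2, Lena:3, Nora:1, Omar:4, Veda:1, Wes:1.
The maximum is 4, attained only by Omar.

Omar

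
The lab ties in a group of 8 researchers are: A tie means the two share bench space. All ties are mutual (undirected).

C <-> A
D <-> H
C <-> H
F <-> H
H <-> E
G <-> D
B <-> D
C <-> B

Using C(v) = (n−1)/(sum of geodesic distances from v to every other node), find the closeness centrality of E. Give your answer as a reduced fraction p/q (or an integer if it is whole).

Distances from E: A:3, B:3, C:2, D:2, F:2, G:3, H:1. Sum = 16.
n = 8, so closeness = 7/16.

7/16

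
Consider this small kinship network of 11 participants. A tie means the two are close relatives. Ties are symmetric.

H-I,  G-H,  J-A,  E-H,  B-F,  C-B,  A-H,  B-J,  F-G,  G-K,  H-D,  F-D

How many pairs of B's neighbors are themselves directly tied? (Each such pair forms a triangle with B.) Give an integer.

B's neighbors are C, F, and J, but none of them are tied to each other, so no triangle contains B.

0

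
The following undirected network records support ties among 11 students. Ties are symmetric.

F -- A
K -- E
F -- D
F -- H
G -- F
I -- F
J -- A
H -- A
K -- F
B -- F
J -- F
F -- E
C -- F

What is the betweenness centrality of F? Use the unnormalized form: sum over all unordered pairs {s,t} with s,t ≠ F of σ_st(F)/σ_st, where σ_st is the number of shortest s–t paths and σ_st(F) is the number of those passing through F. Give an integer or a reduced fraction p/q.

Pairs whose geodesics pass through F — K–H: 1; K–D: 1; K–J: 1; K–I: 1; K–B: 1; K–A: 1; K–C: 1; K–G: 1; H–D: 1; H–J: 1/2; H–I: 1; H–B: 1; H–E: 1; H–C: 1 … (+28 more pairs).
All other pairs contribute 0.
Summing the contributions gives betweenness(F) = 83/2.

83/2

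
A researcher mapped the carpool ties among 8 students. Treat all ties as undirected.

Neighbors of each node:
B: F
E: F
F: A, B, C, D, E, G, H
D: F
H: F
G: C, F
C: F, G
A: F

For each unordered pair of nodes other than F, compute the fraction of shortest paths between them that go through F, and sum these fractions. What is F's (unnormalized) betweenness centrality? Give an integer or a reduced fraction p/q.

20

Pairs whose geodesics pass through F — B–E: 1; B–D: 1; B–H: 1; B–A: 1; B–G: 1; B–C: 1; E–D: 1; E–H: 1; E–A: 1; E–G: 1; E–C: 1; D–H: 1; D–A: 1; D–G: 1 … (+6 more pairs).
All other pairs contribute 0.
Summing the contributions gives betweenness(F) = 20.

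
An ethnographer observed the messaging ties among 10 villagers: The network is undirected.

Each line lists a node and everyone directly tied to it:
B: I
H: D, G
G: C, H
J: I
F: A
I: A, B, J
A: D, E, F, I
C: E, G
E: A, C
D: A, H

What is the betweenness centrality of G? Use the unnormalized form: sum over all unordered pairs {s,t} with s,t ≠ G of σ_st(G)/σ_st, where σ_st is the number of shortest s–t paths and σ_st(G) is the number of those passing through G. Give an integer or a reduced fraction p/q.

2

Pairs whose geodesics pass through G — E–H: 1/2; D–C: 1/2; C–H: 1.
All other pairs contribute 0.
Summing the contributions gives betweenness(G) = 2.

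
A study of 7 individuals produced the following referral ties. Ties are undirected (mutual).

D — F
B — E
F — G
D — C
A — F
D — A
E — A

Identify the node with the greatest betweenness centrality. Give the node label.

Unnormalized betweenness of each node: A:8, B:0, C:0, D:5, E:5, F:5, G:0.
A has the largest value, 8, making it the main broker — the node through which the most shortest paths run.

A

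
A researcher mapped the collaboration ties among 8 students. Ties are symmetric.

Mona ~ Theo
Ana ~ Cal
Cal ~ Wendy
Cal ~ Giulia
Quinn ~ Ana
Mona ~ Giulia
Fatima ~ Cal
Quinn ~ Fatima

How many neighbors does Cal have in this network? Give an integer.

4

Cal is directly tied to Ana, Fatima, Giulia, and Wendy. That is 4 neighbors, so the degree of Cal is 4.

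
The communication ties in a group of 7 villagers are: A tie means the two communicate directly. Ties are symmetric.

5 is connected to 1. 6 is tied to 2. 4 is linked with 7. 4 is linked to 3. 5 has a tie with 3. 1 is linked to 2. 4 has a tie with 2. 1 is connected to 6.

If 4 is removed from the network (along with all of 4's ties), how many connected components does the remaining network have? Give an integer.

2

Without 4, the remaining ties split the others into: {1, 2, 3, 5, 6}; {7}.
That's 2 separate components.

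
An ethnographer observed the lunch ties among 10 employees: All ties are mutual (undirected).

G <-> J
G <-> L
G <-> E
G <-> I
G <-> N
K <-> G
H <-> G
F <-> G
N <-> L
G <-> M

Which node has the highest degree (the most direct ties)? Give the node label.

G

Degrees — E:1, F:1, G:9, H:1, I:1, J:1, K:1, L:2, M:1, N:2.
The maximum is 9, attained only by G.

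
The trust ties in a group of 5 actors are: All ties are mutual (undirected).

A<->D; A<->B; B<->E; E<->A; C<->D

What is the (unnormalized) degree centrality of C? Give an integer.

1

C is directly tied to D. That is 1 neighbor, so the degree of C is 1.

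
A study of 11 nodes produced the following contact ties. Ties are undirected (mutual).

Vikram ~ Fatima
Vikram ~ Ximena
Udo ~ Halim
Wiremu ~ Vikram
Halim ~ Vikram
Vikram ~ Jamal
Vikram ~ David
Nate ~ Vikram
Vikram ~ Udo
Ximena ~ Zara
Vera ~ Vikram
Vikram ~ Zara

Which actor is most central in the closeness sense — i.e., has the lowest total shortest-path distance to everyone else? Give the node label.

Vikram

Farness (sum of distances to all others) for each node — David:19, Fatima:19, Halim:18, Jamal:19, Nate:19, Udo:18, Vera:19, Vikram:10, Wiremu:19, Ximena:18, Zara:18.
The smallest farness is 10, for Vikram, so Vikram has the highest closeness.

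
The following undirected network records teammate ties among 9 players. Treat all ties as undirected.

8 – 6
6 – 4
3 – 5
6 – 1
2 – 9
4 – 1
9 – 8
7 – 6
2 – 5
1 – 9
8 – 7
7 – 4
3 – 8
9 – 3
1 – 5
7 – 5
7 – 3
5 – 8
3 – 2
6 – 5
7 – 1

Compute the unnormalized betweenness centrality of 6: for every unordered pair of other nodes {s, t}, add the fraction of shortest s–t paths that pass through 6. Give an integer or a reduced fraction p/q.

77/60

Pairs whose geodesics pass through 6 — 2–4: 1/5; 4–5: 1/3; 4–8: 1/2; 1–8: 1/4.
All other pairs contribute 0.
Summing the contributions gives betweenness(6) = 77/60.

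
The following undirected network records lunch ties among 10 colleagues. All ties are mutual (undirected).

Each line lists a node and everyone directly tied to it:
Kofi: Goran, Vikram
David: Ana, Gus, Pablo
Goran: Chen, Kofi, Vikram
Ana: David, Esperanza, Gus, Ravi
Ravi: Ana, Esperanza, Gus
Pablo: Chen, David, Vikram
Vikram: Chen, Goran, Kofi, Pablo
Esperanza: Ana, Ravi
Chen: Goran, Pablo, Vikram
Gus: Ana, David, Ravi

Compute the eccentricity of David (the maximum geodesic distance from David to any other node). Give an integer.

Distances from David: Ana:1, Chen:2, Esperanza:2, Goran:3, Gus:1, Kofi:3, Pablo:1, Ravi:2, Vikram:2.
The largest is 3 (to Goran and Kofi), so the eccentricity of David is 3.

3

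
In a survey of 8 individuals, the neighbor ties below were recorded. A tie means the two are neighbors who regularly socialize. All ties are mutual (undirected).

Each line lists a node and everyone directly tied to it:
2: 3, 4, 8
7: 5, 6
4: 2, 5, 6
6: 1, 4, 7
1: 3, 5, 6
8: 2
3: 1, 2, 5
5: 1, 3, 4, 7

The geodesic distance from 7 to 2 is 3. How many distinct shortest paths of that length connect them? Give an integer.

3

The shortest distance is 3. The length-3 paths are: 7–6–4–2; 7–5–4–2; 7–5–3–2.
That gives 3 distinct shortest paths.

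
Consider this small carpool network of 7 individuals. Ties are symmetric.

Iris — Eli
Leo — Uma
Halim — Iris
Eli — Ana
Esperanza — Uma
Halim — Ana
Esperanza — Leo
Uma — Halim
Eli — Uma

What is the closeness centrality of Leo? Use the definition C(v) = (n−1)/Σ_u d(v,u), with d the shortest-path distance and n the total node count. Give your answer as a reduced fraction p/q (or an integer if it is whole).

1/2

Distances from Leo: Ana:3, Eli:2, Esperanza:1, Halim:2, Iris:3, Uma:1. Sum = 12.
n = 7, so closeness = 6/12 = 1/2.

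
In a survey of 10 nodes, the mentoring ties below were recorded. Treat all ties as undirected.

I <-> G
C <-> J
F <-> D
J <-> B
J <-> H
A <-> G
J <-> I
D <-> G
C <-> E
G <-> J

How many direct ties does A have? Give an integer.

A is directly tied to G. That is 1 neighbor, so the degree of A is 1.

1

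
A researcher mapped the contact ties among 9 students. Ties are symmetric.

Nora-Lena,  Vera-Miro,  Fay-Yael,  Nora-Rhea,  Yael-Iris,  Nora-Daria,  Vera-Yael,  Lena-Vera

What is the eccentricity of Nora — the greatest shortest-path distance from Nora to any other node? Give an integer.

4

Distances from Nora: Daria:1, Fay:4, Iris:4, Lena:1, Miro:3, Rhea:1, Vera:2, Yael:3.
The largest is 4 (to Iris and Fay), so the eccentricity of Nora is 4.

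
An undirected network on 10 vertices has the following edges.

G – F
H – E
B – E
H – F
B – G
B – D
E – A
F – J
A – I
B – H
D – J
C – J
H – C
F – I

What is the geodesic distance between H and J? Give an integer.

One shortest route is H – F – J, which uses 2 edges, and H and J are not directly tied, so nothing shorter exists. So d(H,J) = 2.

2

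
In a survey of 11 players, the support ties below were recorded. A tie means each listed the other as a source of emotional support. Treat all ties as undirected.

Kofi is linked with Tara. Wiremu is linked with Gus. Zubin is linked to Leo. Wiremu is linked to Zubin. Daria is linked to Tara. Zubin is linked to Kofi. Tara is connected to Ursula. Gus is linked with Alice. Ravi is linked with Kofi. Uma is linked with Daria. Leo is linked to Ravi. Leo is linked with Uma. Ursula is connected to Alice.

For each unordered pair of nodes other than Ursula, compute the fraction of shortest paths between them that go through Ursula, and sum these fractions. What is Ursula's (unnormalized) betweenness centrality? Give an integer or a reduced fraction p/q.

7

Pairs whose geodesics pass through Ursula — Alice–Kofi: 1; Alice–Ravi: 1; Alice–Uma: 1; Alice–Daria: 1; Alice–Tara: 1; Gus–Daria: 1; Gus–Tara: 1.
All other pairs contribute 0.
Summing the contributions gives betweenness(Ursula) = 7.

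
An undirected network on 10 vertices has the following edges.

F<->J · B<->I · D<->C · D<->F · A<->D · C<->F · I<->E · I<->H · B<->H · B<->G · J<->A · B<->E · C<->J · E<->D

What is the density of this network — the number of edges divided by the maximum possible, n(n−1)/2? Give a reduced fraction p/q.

14/45

There are 14 edges and 10 nodes, so the maximum possible is C(10,2) = 45.
Density = 14/45.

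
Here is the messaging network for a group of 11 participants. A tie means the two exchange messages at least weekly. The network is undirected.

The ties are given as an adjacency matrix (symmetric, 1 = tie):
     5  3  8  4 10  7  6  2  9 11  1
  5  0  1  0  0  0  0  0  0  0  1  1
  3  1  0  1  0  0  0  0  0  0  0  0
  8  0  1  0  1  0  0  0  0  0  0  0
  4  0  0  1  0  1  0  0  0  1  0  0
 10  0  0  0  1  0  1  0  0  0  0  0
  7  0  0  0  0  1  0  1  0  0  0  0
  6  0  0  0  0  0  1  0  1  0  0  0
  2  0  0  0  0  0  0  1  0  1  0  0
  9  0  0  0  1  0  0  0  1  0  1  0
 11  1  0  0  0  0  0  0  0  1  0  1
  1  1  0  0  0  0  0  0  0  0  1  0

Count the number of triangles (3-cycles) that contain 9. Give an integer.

0

9's neighbors are 2, 4, and 11, but none of them are tied to each other, so no triangle contains 9.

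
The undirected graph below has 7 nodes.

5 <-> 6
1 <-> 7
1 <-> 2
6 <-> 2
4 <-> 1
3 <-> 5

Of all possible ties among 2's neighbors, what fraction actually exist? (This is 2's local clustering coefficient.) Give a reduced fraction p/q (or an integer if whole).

0

2's neighbors: 1 and 6 (k = 2).
Possible neighbor pairs: C(2,2) = 1. Edges among them: none → e = 0.
Clustering(2) = 0/1.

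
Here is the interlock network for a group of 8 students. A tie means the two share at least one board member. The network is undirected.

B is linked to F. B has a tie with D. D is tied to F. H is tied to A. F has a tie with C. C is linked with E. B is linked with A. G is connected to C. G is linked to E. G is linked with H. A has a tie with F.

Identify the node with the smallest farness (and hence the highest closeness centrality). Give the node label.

Farness (sum of distances to all others) for each node — A:12, B:13, C:11, D:15, E:15, F:10, G:13, H:13.
The smallest farness is 10, for F, so F has the highest closeness.

F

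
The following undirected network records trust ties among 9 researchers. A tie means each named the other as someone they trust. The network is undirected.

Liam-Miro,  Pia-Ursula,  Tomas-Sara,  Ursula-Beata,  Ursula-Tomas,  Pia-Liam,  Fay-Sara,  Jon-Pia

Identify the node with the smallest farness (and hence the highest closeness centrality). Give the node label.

Farness (sum of distances to all others) for each node — Beata:22, Fay:30, Jon:23, Liam:21, Miro:28, Pia:16, Sara:23, Tomas:18, Ursula:15.
The smallest farness is 15, for Ursula, so Ursula has the highest closeness.

Ursula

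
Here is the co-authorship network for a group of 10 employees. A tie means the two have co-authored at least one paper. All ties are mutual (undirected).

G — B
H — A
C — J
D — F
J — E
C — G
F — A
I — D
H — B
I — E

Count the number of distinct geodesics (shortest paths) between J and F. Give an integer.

The shortest distance is 4, and the only length-4 path is J–E–I–D–F. So there is exactly 1 shortest path.

1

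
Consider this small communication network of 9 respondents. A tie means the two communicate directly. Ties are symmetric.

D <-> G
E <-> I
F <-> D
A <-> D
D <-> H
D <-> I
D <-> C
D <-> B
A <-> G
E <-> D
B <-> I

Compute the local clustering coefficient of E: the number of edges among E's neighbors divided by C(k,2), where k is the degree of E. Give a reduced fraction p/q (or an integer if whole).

E's neighbors: D and I (k = 2).
Possible neighbor pairs: C(2,2) = 1. Edges among them: D–I → e = 1.
Clustering(E) = 1/1.

1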